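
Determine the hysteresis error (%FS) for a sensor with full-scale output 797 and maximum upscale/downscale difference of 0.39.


Hysteresis = (max difference / full scale) * 100%.
H = (0.39 / 797) * 100
H = 0.049 %FS

0.049 %FS


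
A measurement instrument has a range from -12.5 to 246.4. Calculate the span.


Span = upper range - lower range.
Span = 246.4 - (-12.5)
Span = 258.9

258.9


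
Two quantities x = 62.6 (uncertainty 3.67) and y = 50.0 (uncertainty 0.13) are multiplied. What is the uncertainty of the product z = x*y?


For a product z = x*y, the relative uncertainty is:
uz/z = sqrt((ux/x)^2 + (uy/y)^2)
Relative uncertainties: ux/x = 3.67/62.6 = 0.058626
uy/y = 0.13/50.0 = 0.0026
z = 62.6 * 50.0 = 3130.0
uz = 3130.0 * sqrt(0.058626^2 + 0.0026^2) = 183.68

183.68


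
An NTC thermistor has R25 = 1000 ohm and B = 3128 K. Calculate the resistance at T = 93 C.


NTC thermistor equation: Rt = R25 * exp(B * (1/T - 1/T25)).
T in Kelvin: 366.15 K, T25 = 298.15 K
1/T - 1/T25 = 1/366.15 - 1/298.15 = -0.0006229
B * (1/T - 1/T25) = 3128 * -0.0006229 = -1.9484
Rt = 1000 * exp(-1.9484) = 142.5 ohm

142.5 ohm


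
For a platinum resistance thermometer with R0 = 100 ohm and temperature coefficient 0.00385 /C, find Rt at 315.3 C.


The RTD equation: Rt = R0 * (1 + alpha * T).
Rt = 100 * (1 + 0.00385 * 315.3)
Rt = 100 * (1 + 1.213905)
Rt = 100 * 2.213905
Rt = 221.391 ohm

221.391 ohm


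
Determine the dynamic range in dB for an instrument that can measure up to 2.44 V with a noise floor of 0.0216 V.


Dynamic range = 20 * log10(Vmax / Vnoise).
DR = 20 * log10(2.44 / 0.0216)
DR = 20 * log10(112.96)
DR = 41.06 dB

41.06 dB


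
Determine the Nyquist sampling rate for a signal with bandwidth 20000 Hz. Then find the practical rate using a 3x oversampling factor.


By Nyquist theorem, fs_min = 2 * fmax.
fs_min = 2 * 20000 = 40000 Hz
Practical rate = 3 * fs_min = 3 * 40000 = 120000 Hz

fs_min = 40000 Hz, fs_practical = 120000 Hz


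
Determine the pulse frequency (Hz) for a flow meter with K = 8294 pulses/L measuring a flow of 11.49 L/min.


Frequency = K * Q / 60 (converting L/min to L/s).
f = 8294 * 11.49 / 60
f = 95298.06 / 60
f = 1588.3 Hz

1588.3 Hz


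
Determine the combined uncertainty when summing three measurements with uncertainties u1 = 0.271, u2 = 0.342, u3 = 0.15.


For a sum of independent quantities, uc = sqrt(u1^2 + u2^2 + u3^2).
uc = sqrt(0.271^2 + 0.342^2 + 0.15^2)
uc = sqrt(0.073441 + 0.116964 + 0.0225)
uc = 0.4614

0.4614


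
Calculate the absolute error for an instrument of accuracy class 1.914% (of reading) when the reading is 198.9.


Absolute error = (accuracy% / 100) * reading.
Error = (1.914 / 100) * 198.9
Error = 0.01914 * 198.9
Error = 3.8069

3.8069


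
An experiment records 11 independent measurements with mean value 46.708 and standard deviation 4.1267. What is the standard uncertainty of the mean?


The standard uncertainty for Type A evaluation is u = s / sqrt(n).
u = 4.1267 / sqrt(11)
u = 4.1267 / 3.3166
u = 1.2442

1.2442


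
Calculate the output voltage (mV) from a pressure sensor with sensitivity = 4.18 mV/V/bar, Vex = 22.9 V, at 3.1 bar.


Output = sensitivity * Vex * P.
Vout = 4.18 * 22.9 * 3.1
Vout = 95.722 * 3.1
Vout = 296.74 mV

296.74 mV


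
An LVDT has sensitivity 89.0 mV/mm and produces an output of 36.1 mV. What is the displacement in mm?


Displacement = Vout / sensitivity.
d = 36.1 / 89.0
d = 0.406 mm

0.406 mm


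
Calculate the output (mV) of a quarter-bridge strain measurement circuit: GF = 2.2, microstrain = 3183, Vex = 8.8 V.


Quarter bridge output: Vout = (GF * epsilon * Vex) / 4.
Vout = (2.2 * 3183e-6 * 8.8) / 4
Vout = 0.06162288 / 4 V
Vout = 0.01540572 V = 15.4057 mV

15.4057 mV


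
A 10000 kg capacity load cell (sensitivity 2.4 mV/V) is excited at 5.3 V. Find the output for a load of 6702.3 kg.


Vout = rated_output * Vex * (load / capacity).
Vout = 2.4 * 5.3 * (6702.3 / 10000)
Vout = 2.4 * 5.3 * 0.67023
Vout = 8.525 mV

8.525 mV


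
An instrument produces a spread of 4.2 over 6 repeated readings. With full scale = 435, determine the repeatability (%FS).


Repeatability = (spread / full scale) * 100%.
R = (4.2 / 435) * 100
R = 0.966 %FS

0.966 %FS


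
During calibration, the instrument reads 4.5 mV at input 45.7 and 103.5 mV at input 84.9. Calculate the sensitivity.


Sensitivity = (y2 - y1) / (x2 - x1).
S = (103.5 - 4.5) / (84.9 - 45.7)
S = 99.0 / 39.2
S = 2.5255 mV/unit

2.5255 mV/unit


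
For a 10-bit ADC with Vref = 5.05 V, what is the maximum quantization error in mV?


The maximum quantization error is +/- LSB/2.
LSB = Vref / 2^n = 5.05 / 1024 = 0.00493164 V
Max error = LSB / 2 = 0.00493164 / 2 = 0.00246582 V
Max error = 2.4658 mV

2.4658 mV


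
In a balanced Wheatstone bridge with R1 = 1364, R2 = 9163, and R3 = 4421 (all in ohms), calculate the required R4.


At balance: R1*R4 = R2*R3, so R4 = R2*R3/R1.
R4 = 9163 * 4421 / 1364
R4 = 40509623 / 1364
R4 = 29699.14 ohm

29699.14 ohm


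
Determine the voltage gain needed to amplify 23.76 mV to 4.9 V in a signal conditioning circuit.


Gain = Vout / Vin (converting to same units).
G = 4.9 V / 23.76 mV
G = 4900.0 mV / 23.76 mV
G = 206.23

206.23


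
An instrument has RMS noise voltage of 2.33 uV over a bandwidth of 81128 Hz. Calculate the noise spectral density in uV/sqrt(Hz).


Noise spectral density = Vrms / sqrt(BW).
NSD = 2.33 / sqrt(81128)
NSD = 2.33 / 284.8298
NSD = 0.0082 uV/sqrt(Hz)

0.0082 uV/sqrt(Hz)


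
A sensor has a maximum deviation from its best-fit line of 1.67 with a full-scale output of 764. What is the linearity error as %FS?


Linearity error = (max deviation / full scale) * 100%.
Linearity = (1.67 / 764) * 100
Linearity = 0.219 %FS

0.219 %FS


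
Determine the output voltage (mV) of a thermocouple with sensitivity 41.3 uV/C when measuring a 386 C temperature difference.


The thermocouple output V = sensitivity * dT.
V = 41.3 uV/C * 386 C
V = 15941.8 uV
V = 15.942 mV

15.942 mV


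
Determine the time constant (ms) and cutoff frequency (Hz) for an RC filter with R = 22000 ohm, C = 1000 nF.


Time constant: tau = R * C.
tau = 22000 * 1.00e-06 = 0.022 s
tau = 22.0 ms
Cutoff frequency: fc = 1 / (2*pi*R*C).
fc = 1 / (2*pi*0.022) = 7.23 Hz

tau = 22.0 ms, fc = 7.23 Hz


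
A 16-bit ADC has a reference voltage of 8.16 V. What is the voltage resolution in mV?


The resolution (LSB) of an ADC is Vref / 2^n.
LSB = 8.16 / 2^16
LSB = 8.16 / 65536
LSB = 0.00012451 V = 0.12451172 mV

0.12451172 mV


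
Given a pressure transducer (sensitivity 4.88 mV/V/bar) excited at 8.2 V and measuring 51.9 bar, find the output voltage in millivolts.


Output = sensitivity * Vex * P.
Vout = 4.88 * 8.2 * 51.9
Vout = 40.016 * 51.9
Vout = 2076.83 mV

2076.83 mV


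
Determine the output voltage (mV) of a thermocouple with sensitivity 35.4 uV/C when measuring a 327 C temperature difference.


The thermocouple output V = sensitivity * dT.
V = 35.4 uV/C * 327 C
V = 11575.8 uV
V = 11.576 mV

11.576 mV


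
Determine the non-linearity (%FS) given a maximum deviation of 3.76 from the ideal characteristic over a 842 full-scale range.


Linearity error = (max deviation / full scale) * 100%.
Linearity = (3.76 / 842) * 100
Linearity = 0.447 %FS

0.447 %FS


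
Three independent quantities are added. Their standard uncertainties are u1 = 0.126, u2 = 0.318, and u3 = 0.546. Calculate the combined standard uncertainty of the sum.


For a sum of independent quantities, uc = sqrt(u1^2 + u2^2 + u3^2).
uc = sqrt(0.126^2 + 0.318^2 + 0.546^2)
uc = sqrt(0.015876 + 0.101124 + 0.298116)
uc = 0.6443

0.6443


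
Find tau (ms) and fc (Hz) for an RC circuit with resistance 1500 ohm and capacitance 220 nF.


Time constant: tau = R * C.
tau = 1500 * 2.20e-07 = 0.00033 s
tau = 0.33 ms
Cutoff frequency: fc = 1 / (2*pi*R*C).
fc = 1 / (2*pi*0.00033) = 482.29 Hz

tau = 0.33 ms, fc = 482.29 Hz


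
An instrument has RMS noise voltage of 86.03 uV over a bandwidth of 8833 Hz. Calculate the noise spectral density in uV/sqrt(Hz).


Noise spectral density = Vrms / sqrt(BW).
NSD = 86.03 / sqrt(8833)
NSD = 86.03 / 93.984
NSD = 0.9154 uV/sqrt(Hz)

0.9154 uV/sqrt(Hz)


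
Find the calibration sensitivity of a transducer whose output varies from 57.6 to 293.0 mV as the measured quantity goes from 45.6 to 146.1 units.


Sensitivity = (y2 - y1) / (x2 - x1).
S = (293.0 - 57.6) / (146.1 - 45.6)
S = 235.4 / 100.5
S = 2.3423 mV/unit

2.3423 mV/unit


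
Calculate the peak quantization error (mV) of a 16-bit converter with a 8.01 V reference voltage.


The maximum quantization error is +/- LSB/2.
LSB = Vref / 2^n = 8.01 / 65536 = 0.00012222 V
Max error = LSB / 2 = 0.00012222 / 2 = 6.111e-05 V
Max error = 0.0611 mV

0.0611 mV


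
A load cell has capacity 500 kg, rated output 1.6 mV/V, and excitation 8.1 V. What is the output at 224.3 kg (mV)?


Vout = rated_output * Vex * (load / capacity).
Vout = 1.6 * 8.1 * (224.3 / 500)
Vout = 1.6 * 8.1 * 0.4486
Vout = 5.814 mV

5.814 mV


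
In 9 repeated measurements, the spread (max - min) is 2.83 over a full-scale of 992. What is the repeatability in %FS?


Repeatability = (spread / full scale) * 100%.
R = (2.83 / 992) * 100
R = 0.285 %FS

0.285 %FS


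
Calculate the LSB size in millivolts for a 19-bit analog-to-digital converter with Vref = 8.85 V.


The resolution (LSB) of an ADC is Vref / 2^n.
LSB = 8.85 / 2^19
LSB = 8.85 / 524288
LSB = 1.688e-05 V = 0.01688004 mV

0.01688004 mV


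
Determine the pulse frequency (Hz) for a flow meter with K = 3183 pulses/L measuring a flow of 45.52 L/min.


Frequency = K * Q / 60 (converting L/min to L/s).
f = 3183 * 45.52 / 60
f = 144890.16 / 60
f = 2414.84 Hz

2414.84 Hz


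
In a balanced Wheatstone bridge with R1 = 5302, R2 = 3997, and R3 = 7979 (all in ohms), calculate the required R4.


At balance: R1*R4 = R2*R3, so R4 = R2*R3/R1.
R4 = 3997 * 7979 / 5302
R4 = 31892063 / 5302
R4 = 6015.1 ohm

6015.1 ohm


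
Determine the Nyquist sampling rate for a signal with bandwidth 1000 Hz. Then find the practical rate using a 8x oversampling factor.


By Nyquist theorem, fs_min = 2 * fmax.
fs_min = 2 * 1000 = 2000 Hz
Practical rate = 8 * fs_min = 8 * 2000 = 16000 Hz

fs_min = 2000 Hz, fs_practical = 16000 Hz


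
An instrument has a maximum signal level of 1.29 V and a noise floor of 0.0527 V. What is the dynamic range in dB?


Dynamic range = 20 * log10(Vmax / Vnoise).
DR = 20 * log10(1.29 / 0.0527)
DR = 20 * log10(24.48)
DR = 27.78 dB

27.78 dB


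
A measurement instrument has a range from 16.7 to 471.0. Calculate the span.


Span = upper range - lower range.
Span = 471.0 - (16.7)
Span = 454.3

454.3


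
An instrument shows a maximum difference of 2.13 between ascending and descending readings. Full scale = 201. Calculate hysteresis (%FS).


Hysteresis = (max difference / full scale) * 100%.
H = (2.13 / 201) * 100
H = 1.06 %FS

1.06 %FS


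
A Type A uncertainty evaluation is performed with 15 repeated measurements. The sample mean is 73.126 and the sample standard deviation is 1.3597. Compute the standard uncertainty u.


The standard uncertainty for Type A evaluation is u = s / sqrt(n).
u = 1.3597 / sqrt(15)
u = 1.3597 / 3.873
u = 0.3511

0.3511


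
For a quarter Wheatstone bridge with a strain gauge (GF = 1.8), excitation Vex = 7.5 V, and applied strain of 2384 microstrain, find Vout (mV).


Quarter bridge output: Vout = (GF * epsilon * Vex) / 4.
Vout = (1.8 * 2384e-6 * 7.5) / 4
Vout = 0.032184 / 4 V
Vout = 0.008046 V = 8.046 mV

8.046 mV


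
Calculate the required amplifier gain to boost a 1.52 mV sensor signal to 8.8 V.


Gain = Vout / Vin (converting to same units).
G = 8.8 V / 1.52 mV
G = 8800.0 mV / 1.52 mV
G = 5789.47

5789.47


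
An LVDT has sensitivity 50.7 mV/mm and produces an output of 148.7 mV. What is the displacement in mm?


Displacement = Vout / sensitivity.
d = 148.7 / 50.7
d = 2.933 mm

2.933 mm


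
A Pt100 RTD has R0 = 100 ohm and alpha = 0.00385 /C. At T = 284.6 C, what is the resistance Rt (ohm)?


The RTD equation: Rt = R0 * (1 + alpha * T).
Rt = 100 * (1 + 0.00385 * 284.6)
Rt = 100 * (1 + 1.09571)
Rt = 100 * 2.09571
Rt = 209.571 ohm

209.571 ohm


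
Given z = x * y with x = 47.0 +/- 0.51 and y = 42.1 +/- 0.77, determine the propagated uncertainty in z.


For a product z = x*y, the relative uncertainty is:
uz/z = sqrt((ux/x)^2 + (uy/y)^2)
Relative uncertainties: ux/x = 0.51/47.0 = 0.010851
uy/y = 0.77/42.1 = 0.01829
z = 47.0 * 42.1 = 1978.7
uz = 1978.7 * sqrt(0.010851^2 + 0.01829^2) = 42.08

42.08


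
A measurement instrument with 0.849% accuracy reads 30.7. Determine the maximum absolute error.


Absolute error = (accuracy% / 100) * reading.
Error = (0.849 / 100) * 30.7
Error = 0.00849 * 30.7
Error = 0.2606

0.2606


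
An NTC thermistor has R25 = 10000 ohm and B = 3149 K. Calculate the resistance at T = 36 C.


NTC thermistor equation: Rt = R25 * exp(B * (1/T - 1/T25)).
T in Kelvin: 309.15 K, T25 = 298.15 K
1/T - 1/T25 = 1/309.15 - 1/298.15 = -0.00011934
B * (1/T - 1/T25) = 3149 * -0.00011934 = -0.3758
Rt = 10000 * exp(-0.3758) = 6867.4 ohm

6867.4 ohm


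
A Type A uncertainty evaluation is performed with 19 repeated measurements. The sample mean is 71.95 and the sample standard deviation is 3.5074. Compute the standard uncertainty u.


The standard uncertainty for Type A evaluation is u = s / sqrt(n).
u = 3.5074 / sqrt(19)
u = 3.5074 / 4.3589
u = 0.8047

0.8047


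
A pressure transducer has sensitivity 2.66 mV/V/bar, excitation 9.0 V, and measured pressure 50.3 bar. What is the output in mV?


Output = sensitivity * Vex * P.
Vout = 2.66 * 9.0 * 50.3
Vout = 23.94 * 50.3
Vout = 1204.18 mV

1204.18 mV


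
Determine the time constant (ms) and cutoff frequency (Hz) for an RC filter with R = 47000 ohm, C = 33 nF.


Time constant: tau = R * C.
tau = 47000 * 3.30e-08 = 0.001551 s
tau = 1.551 ms
Cutoff frequency: fc = 1 / (2*pi*R*C).
fc = 1 / (2*pi*0.001551) = 102.61 Hz

tau = 1.551 ms, fc = 102.61 Hz


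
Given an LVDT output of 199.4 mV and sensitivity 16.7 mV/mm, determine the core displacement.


Displacement = Vout / sensitivity.
d = 199.4 / 16.7
d = 11.94 mm

11.94 mm


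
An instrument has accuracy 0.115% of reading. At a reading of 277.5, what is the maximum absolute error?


Absolute error = (accuracy% / 100) * reading.
Error = (0.115 / 100) * 277.5
Error = 0.00115 * 277.5
Error = 0.3191

0.3191


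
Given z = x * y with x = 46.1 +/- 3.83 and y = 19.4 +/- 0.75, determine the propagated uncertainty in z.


For a product z = x*y, the relative uncertainty is:
uz/z = sqrt((ux/x)^2 + (uy/y)^2)
Relative uncertainties: ux/x = 3.83/46.1 = 0.08308
uy/y = 0.75/19.4 = 0.03866
z = 46.1 * 19.4 = 894.3
uz = 894.3 * sqrt(0.08308^2 + 0.03866^2) = 81.953

81.953


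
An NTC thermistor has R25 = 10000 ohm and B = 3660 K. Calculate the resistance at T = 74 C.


NTC thermistor equation: Rt = R25 * exp(B * (1/T - 1/T25)).
T in Kelvin: 347.15 K, T25 = 298.15 K
1/T - 1/T25 = 1/347.15 - 1/298.15 = -0.00047342
B * (1/T - 1/T25) = 3660 * -0.00047342 = -1.7327
Rt = 10000 * exp(-1.7327) = 1768.1 ohm

1768.1 ohm


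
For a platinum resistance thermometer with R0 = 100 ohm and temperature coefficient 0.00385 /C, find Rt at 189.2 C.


The RTD equation: Rt = R0 * (1 + alpha * T).
Rt = 100 * (1 + 0.00385 * 189.2)
Rt = 100 * (1 + 0.72842)
Rt = 100 * 1.72842
Rt = 172.842 ohm

172.842 ohm


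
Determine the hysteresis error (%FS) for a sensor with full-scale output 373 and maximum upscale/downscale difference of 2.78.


Hysteresis = (max difference / full scale) * 100%.
H = (2.78 / 373) * 100
H = 0.745 %FS

0.745 %FS


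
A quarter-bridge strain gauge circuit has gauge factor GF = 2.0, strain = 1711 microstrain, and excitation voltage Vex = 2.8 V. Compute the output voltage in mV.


Quarter bridge output: Vout = (GF * epsilon * Vex) / 4.
Vout = (2.0 * 1711e-6 * 2.8) / 4
Vout = 0.0095816 / 4 V
Vout = 0.0023954 V = 2.3954 mV

2.3954 mV


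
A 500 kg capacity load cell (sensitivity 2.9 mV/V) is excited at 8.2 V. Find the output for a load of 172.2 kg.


Vout = rated_output * Vex * (load / capacity).
Vout = 2.9 * 8.2 * (172.2 / 500)
Vout = 2.9 * 8.2 * 0.3444
Vout = 8.19 mV

8.19 mV


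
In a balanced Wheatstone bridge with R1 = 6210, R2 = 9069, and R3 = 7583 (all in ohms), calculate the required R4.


At balance: R1*R4 = R2*R3, so R4 = R2*R3/R1.
R4 = 9069 * 7583 / 6210
R4 = 68770227 / 6210
R4 = 11074.11 ohm

11074.11 ohm


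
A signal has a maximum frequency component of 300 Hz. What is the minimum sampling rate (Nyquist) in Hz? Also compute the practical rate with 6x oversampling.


By Nyquist theorem, fs_min = 2 * fmax.
fs_min = 2 * 300 = 600 Hz
Practical rate = 6 * fs_min = 6 * 600 = 3600 Hz

fs_min = 600 Hz, fs_practical = 3600 Hz


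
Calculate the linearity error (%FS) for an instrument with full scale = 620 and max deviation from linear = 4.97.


Linearity error = (max deviation / full scale) * 100%.
Linearity = (4.97 / 620) * 100
Linearity = 0.802 %FS

0.802 %FS


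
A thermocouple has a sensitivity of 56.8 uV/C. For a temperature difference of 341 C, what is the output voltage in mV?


The thermocouple output V = sensitivity * dT.
V = 56.8 uV/C * 341 C
V = 19368.8 uV
V = 19.369 mV

19.369 mV


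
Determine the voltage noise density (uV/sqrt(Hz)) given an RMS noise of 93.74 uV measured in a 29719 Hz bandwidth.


Noise spectral density = Vrms / sqrt(BW).
NSD = 93.74 / sqrt(29719)
NSD = 93.74 / 172.392
NSD = 0.5438 uV/sqrt(Hz)

0.5438 uV/sqrt(Hz)


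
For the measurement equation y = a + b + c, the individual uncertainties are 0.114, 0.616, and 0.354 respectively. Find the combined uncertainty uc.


For a sum of independent quantities, uc = sqrt(u1^2 + u2^2 + u3^2).
uc = sqrt(0.114^2 + 0.616^2 + 0.354^2)
uc = sqrt(0.012996 + 0.379456 + 0.125316)
uc = 0.7196

0.7196


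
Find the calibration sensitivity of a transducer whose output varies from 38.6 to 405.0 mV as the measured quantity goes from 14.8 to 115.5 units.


Sensitivity = (y2 - y1) / (x2 - x1).
S = (405.0 - 38.6) / (115.5 - 14.8)
S = 366.4 / 100.7
S = 3.6385 mV/unit

3.6385 mV/unit


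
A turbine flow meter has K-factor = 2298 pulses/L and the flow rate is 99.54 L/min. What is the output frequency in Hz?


Frequency = K * Q / 60 (converting L/min to L/s).
f = 2298 * 99.54 / 60
f = 228742.92 / 60
f = 3812.38 Hz

3812.38 Hz


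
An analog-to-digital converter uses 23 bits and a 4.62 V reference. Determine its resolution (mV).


The resolution (LSB) of an ADC is Vref / 2^n.
LSB = 4.62 / 2^23
LSB = 4.62 / 8388608
LSB = 5.5e-07 V = 0.00055075 mV

0.00055075 mV


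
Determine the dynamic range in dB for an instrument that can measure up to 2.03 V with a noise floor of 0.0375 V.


Dynamic range = 20 * log10(Vmax / Vnoise).
DR = 20 * log10(2.03 / 0.0375)
DR = 20 * log10(54.13)
DR = 34.67 dB

34.67 dB


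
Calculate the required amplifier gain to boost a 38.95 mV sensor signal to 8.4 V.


Gain = Vout / Vin (converting to same units).
G = 8.4 V / 38.95 mV
G = 8400.0 mV / 38.95 mV
G = 215.66

215.66


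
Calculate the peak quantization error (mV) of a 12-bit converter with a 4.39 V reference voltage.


The maximum quantization error is +/- LSB/2.
LSB = Vref / 2^n = 4.39 / 4096 = 0.00107178 V
Max error = LSB / 2 = 0.00107178 / 2 = 0.00053589 V
Max error = 0.5359 mV

0.5359 mV


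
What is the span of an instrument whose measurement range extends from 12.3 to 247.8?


Span = upper range - lower range.
Span = 247.8 - (12.3)
Span = 235.5

235.5


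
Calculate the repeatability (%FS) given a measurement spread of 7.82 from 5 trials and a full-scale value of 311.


Repeatability = (spread / full scale) * 100%.
R = (7.82 / 311) * 100
R = 2.514 %FS

2.514 %FS


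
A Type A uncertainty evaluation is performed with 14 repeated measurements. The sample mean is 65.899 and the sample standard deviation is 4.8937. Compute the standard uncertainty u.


The standard uncertainty for Type A evaluation is u = s / sqrt(n).
u = 4.8937 / sqrt(14)
u = 4.8937 / 3.7417
u = 1.3079

1.3079


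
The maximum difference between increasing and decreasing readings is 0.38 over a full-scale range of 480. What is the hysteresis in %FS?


Hysteresis = (max difference / full scale) * 100%.
H = (0.38 / 480) * 100
H = 0.079 %FS

0.079 %FS


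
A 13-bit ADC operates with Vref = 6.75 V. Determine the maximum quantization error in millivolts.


The maximum quantization error is +/- LSB/2.
LSB = Vref / 2^n = 6.75 / 8192 = 0.00082397 V
Max error = LSB / 2 = 0.00082397 / 2 = 0.00041199 V
Max error = 0.412 mV

0.412 mV


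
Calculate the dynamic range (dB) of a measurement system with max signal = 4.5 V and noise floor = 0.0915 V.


Dynamic range = 20 * log10(Vmax / Vnoise).
DR = 20 * log10(4.5 / 0.0915)
DR = 20 * log10(49.18)
DR = 33.84 dB

33.84 dB


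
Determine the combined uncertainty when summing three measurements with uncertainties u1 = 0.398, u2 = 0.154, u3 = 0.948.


For a sum of independent quantities, uc = sqrt(u1^2 + u2^2 + u3^2).
uc = sqrt(0.398^2 + 0.154^2 + 0.948^2)
uc = sqrt(0.158404 + 0.023716 + 0.898704)
uc = 1.0396

1.0396


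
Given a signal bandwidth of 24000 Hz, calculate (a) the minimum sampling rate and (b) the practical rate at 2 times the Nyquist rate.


By Nyquist theorem, fs_min = 2 * fmax.
fs_min = 2 * 24000 = 48000 Hz
Practical rate = 2 * fs_min = 2 * 48000 = 96000 Hz

fs_min = 48000 Hz, fs_practical = 96000 Hz


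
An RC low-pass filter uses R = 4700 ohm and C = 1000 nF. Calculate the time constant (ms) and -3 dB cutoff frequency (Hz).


Time constant: tau = R * C.
tau = 4700 * 1.00e-06 = 0.0047 s
tau = 4.7 ms
Cutoff frequency: fc = 1 / (2*pi*R*C).
fc = 1 / (2*pi*0.0047) = 33.86 Hz

tau = 4.7 ms, fc = 33.86 Hz


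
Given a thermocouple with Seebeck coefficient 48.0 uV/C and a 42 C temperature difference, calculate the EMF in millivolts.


The thermocouple output V = sensitivity * dT.
V = 48.0 uV/C * 42 C
V = 2016.0 uV
V = 2.016 mV

2.016 mV


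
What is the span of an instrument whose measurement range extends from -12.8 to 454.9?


Span = upper range - lower range.
Span = 454.9 - (-12.8)
Span = 467.7

467.7


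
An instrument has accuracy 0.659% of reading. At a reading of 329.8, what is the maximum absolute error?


Absolute error = (accuracy% / 100) * reading.
Error = (0.659 / 100) * 329.8
Error = 0.00659 * 329.8
Error = 2.1734

2.1734


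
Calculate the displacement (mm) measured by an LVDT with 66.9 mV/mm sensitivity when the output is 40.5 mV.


Displacement = Vout / sensitivity.
d = 40.5 / 66.9
d = 0.605 mm

0.605 mm


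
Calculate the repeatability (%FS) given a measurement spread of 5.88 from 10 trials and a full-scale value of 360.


Repeatability = (spread / full scale) * 100%.
R = (5.88 / 360) * 100
R = 1.633 %FS

1.633 %FS


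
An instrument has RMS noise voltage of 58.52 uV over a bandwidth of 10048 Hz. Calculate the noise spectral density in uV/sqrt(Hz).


Noise spectral density = Vrms / sqrt(BW).
NSD = 58.52 / sqrt(10048)
NSD = 58.52 / 100.2397
NSD = 0.5838 uV/sqrt(Hz)

0.5838 uV/sqrt(Hz)


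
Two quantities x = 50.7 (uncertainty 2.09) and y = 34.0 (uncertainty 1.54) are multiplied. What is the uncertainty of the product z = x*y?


For a product z = x*y, the relative uncertainty is:
uz/z = sqrt((ux/x)^2 + (uy/y)^2)
Relative uncertainties: ux/x = 2.09/50.7 = 0.041223
uy/y = 1.54/34.0 = 0.045294
z = 50.7 * 34.0 = 1723.8
uz = 1723.8 * sqrt(0.041223^2 + 0.045294^2) = 105.573

105.573


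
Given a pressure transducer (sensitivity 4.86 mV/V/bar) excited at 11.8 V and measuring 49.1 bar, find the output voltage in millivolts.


Output = sensitivity * Vex * P.
Vout = 4.86 * 11.8 * 49.1
Vout = 57.348 * 49.1
Vout = 2815.79 mV

2815.79 mV


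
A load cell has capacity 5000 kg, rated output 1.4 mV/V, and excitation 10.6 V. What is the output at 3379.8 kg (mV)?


Vout = rated_output * Vex * (load / capacity).
Vout = 1.4 * 10.6 * (3379.8 / 5000)
Vout = 1.4 * 10.6 * 0.67596
Vout = 10.031 mV

10.031 mV


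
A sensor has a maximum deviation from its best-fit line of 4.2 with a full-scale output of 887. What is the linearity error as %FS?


Linearity error = (max deviation / full scale) * 100%.
Linearity = (4.2 / 887) * 100
Linearity = 0.474 %FS

0.474 %FS


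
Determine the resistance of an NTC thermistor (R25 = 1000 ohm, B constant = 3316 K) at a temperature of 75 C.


NTC thermistor equation: Rt = R25 * exp(B * (1/T - 1/T25)).
T in Kelvin: 348.15 K, T25 = 298.15 K
1/T - 1/T25 = 1/348.15 - 1/298.15 = -0.00048169
B * (1/T - 1/T25) = 3316 * -0.00048169 = -1.5973
Rt = 1000 * exp(-1.5973) = 202.4 ohm

202.4 ohm


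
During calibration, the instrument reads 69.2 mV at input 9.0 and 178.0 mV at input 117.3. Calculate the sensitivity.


Sensitivity = (y2 - y1) / (x2 - x1).
S = (178.0 - 69.2) / (117.3 - 9.0)
S = 108.8 / 108.3
S = 1.0046 mV/unit

1.0046 mV/unit


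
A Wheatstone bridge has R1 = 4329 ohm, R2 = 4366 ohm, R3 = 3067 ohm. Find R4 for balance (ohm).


At balance: R1*R4 = R2*R3, so R4 = R2*R3/R1.
R4 = 4366 * 3067 / 4329
R4 = 13390522 / 4329
R4 = 3093.21 ohm

3093.21 ohm


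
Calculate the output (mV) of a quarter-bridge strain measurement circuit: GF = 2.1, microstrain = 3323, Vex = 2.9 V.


Quarter bridge output: Vout = (GF * epsilon * Vex) / 4.
Vout = (2.1 * 3323e-6 * 2.9) / 4
Vout = 0.02023707 / 4 V
Vout = 0.00505927 V = 5.0593 mV

5.0593 mV


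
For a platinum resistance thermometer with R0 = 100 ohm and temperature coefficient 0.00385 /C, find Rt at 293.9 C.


The RTD equation: Rt = R0 * (1 + alpha * T).
Rt = 100 * (1 + 0.00385 * 293.9)
Rt = 100 * (1 + 1.131515)
Rt = 100 * 2.131515
Rt = 213.152 ohm

213.152 ohm


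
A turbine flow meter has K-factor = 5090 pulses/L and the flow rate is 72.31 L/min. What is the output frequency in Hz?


Frequency = K * Q / 60 (converting L/min to L/s).
f = 5090 * 72.31 / 60
f = 368057.9 / 60
f = 6134.3 Hz

6134.3 Hz


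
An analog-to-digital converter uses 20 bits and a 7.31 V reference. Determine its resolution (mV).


The resolution (LSB) of an ADC is Vref / 2^n.
LSB = 7.31 / 2^20
LSB = 7.31 / 1048576
LSB = 6.97e-06 V = 0.00697136 mV

0.00697136 mV


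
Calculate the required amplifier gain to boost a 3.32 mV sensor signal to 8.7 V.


Gain = Vout / Vin (converting to same units).
G = 8.7 V / 3.32 mV
G = 8700.0 mV / 3.32 mV
G = 2620.48

2620.48


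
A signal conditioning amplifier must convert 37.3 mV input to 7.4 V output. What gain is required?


Gain = Vout / Vin (converting to same units).
G = 7.4 V / 37.3 mV
G = 7400.0 mV / 37.3 mV
G = 198.39

198.39


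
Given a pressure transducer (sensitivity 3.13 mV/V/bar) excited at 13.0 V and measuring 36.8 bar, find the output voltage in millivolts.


Output = sensitivity * Vex * P.
Vout = 3.13 * 13.0 * 36.8
Vout = 40.69 * 36.8
Vout = 1497.39 mV

1497.39 mV


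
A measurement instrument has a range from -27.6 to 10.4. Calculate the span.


Span = upper range - lower range.
Span = 10.4 - (-27.6)
Span = 38.0

38.0


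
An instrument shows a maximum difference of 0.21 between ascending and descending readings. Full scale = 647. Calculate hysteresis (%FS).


Hysteresis = (max difference / full scale) * 100%.
H = (0.21 / 647) * 100
H = 0.032 %FS

0.032 %FS


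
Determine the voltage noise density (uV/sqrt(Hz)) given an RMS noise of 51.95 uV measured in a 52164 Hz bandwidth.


Noise spectral density = Vrms / sqrt(BW).
NSD = 51.95 / sqrt(52164)
NSD = 51.95 / 228.3944
NSD = 0.2275 uV/sqrt(Hz)

0.2275 uV/sqrt(Hz)


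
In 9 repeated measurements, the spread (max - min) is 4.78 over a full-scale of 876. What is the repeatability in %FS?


Repeatability = (spread / full scale) * 100%.
R = (4.78 / 876) * 100
R = 0.546 %FS

0.546 %FS


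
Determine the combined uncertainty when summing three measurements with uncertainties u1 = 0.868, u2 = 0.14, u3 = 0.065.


For a sum of independent quantities, uc = sqrt(u1^2 + u2^2 + u3^2).
uc = sqrt(0.868^2 + 0.14^2 + 0.065^2)
uc = sqrt(0.753424 + 0.0196 + 0.004225)
uc = 0.8816

0.8816


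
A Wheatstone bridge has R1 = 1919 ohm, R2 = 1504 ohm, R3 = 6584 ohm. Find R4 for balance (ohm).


At balance: R1*R4 = R2*R3, so R4 = R2*R3/R1.
R4 = 1504 * 6584 / 1919
R4 = 9902336 / 1919
R4 = 5160.15 ohm

5160.15 ohm


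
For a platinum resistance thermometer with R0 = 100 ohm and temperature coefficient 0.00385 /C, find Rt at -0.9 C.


The RTD equation: Rt = R0 * (1 + alpha * T).
Rt = 100 * (1 + 0.00385 * -0.9)
Rt = 100 * (1 + -0.003465)
Rt = 100 * 0.996535
Rt = 99.653 ohm

99.653 ohm


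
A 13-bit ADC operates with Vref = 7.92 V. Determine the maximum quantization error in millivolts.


The maximum quantization error is +/- LSB/2.
LSB = Vref / 2^n = 7.92 / 8192 = 0.0009668 V
Max error = LSB / 2 = 0.0009668 / 2 = 0.0004834 V
Max error = 0.4834 mV

0.4834 mV


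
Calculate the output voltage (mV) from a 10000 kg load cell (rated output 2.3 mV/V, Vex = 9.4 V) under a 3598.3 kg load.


Vout = rated_output * Vex * (load / capacity).
Vout = 2.3 * 9.4 * (3598.3 / 10000)
Vout = 2.3 * 9.4 * 0.35983
Vout = 7.78 mV

7.78 mV


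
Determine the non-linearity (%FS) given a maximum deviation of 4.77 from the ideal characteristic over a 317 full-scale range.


Linearity error = (max deviation / full scale) * 100%.
Linearity = (4.77 / 317) * 100
Linearity = 1.505 %FS

1.505 %FS


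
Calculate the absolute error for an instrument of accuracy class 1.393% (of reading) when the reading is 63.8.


Absolute error = (accuracy% / 100) * reading.
Error = (1.393 / 100) * 63.8
Error = 0.01393 * 63.8
Error = 0.8887

0.8887


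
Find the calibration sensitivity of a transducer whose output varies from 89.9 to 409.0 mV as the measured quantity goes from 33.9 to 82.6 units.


Sensitivity = (y2 - y1) / (x2 - x1).
S = (409.0 - 89.9) / (82.6 - 33.9)
S = 319.1 / 48.7
S = 6.5524 mV/unit

6.5524 mV/unit


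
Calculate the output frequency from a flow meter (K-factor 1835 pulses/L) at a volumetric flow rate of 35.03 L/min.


Frequency = K * Q / 60 (converting L/min to L/s).
f = 1835 * 35.03 / 60
f = 64280.05 / 60
f = 1071.33 Hz

1071.33 Hz


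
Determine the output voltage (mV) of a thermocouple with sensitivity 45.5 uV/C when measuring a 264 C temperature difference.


The thermocouple output V = sensitivity * dT.
V = 45.5 uV/C * 264 C
V = 12012.0 uV
V = 12.012 mV

12.012 mV


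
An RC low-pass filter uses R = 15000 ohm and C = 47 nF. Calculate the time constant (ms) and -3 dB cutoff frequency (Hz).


Time constant: tau = R * C.
tau = 15000 * 4.70e-08 = 0.000705 s
tau = 0.705 ms
Cutoff frequency: fc = 1 / (2*pi*R*C).
fc = 1 / (2*pi*0.000705) = 225.75 Hz

tau = 0.705 ms, fc = 225.75 Hz


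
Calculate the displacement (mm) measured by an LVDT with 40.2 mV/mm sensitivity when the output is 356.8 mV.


Displacement = Vout / sensitivity.
d = 356.8 / 40.2
d = 8.876 mm

8.876 mm


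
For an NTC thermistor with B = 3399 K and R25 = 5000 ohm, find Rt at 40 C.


NTC thermistor equation: Rt = R25 * exp(B * (1/T - 1/T25)).
T in Kelvin: 313.15 K, T25 = 298.15 K
1/T - 1/T25 = 1/313.15 - 1/298.15 = -0.00016066
B * (1/T - 1/T25) = 3399 * -0.00016066 = -0.5461
Rt = 5000 * exp(-0.5461) = 2896.1 ohm

2896.1 ohm


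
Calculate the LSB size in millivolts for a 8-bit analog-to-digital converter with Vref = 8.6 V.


The resolution (LSB) of an ADC is Vref / 2^n.
LSB = 8.6 / 2^8
LSB = 8.6 / 256
LSB = 0.03359375 V = 33.59375 mV

33.59375 mV


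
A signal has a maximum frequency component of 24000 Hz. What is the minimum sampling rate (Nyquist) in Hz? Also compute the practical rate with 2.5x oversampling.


By Nyquist theorem, fs_min = 2 * fmax.
fs_min = 2 * 24000 = 48000 Hz
Practical rate = 2.5 * fs_min = 2.5 * 48000 = 120000 Hz

fs_min = 48000 Hz, fs_practical = 120000 Hz


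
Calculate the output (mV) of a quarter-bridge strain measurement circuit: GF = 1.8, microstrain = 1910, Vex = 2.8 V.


Quarter bridge output: Vout = (GF * epsilon * Vex) / 4.
Vout = (1.8 * 1910e-6 * 2.8) / 4
Vout = 0.0096264 / 4 V
Vout = 0.0024066 V = 2.4066 mV

2.4066 mV


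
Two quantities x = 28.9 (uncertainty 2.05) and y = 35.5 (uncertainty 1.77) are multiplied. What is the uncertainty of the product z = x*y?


For a product z = x*y, the relative uncertainty is:
uz/z = sqrt((ux/x)^2 + (uy/y)^2)
Relative uncertainties: ux/x = 2.05/28.9 = 0.070934
uy/y = 1.77/35.5 = 0.049859
z = 28.9 * 35.5 = 1026.0
uz = 1026.0 * sqrt(0.070934^2 + 0.049859^2) = 88.954

88.954


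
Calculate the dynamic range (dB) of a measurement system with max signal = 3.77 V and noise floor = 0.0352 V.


Dynamic range = 20 * log10(Vmax / Vnoise).
DR = 20 * log10(3.77 / 0.0352)
DR = 20 * log10(107.1)
DR = 40.6 dB

40.6 dB


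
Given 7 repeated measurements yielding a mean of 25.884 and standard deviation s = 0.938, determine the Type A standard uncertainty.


The standard uncertainty for Type A evaluation is u = s / sqrt(n).
u = 0.938 / sqrt(7)
u = 0.938 / 2.6458
u = 0.3545

0.3545


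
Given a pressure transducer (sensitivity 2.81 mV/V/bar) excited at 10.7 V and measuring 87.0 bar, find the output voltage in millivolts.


Output = sensitivity * Vex * P.
Vout = 2.81 * 10.7 * 87.0
Vout = 30.067 * 87.0
Vout = 2615.83 mV

2615.83 mV


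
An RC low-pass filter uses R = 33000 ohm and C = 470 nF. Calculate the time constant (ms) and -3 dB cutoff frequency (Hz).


Time constant: tau = R * C.
tau = 33000 * 4.70e-07 = 0.01551 s
tau = 15.51 ms
Cutoff frequency: fc = 1 / (2*pi*R*C).
fc = 1 / (2*pi*0.01551) = 10.26 Hz

tau = 15.51 ms, fc = 10.26 Hz


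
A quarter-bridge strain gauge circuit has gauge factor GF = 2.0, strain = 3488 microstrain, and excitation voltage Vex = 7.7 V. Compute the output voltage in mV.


Quarter bridge output: Vout = (GF * epsilon * Vex) / 4.
Vout = (2.0 * 3488e-6 * 7.7) / 4
Vout = 0.0537152 / 4 V
Vout = 0.0134288 V = 13.4288 mV

13.4288 mV


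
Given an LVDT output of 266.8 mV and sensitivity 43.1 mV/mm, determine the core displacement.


Displacement = Vout / sensitivity.
d = 266.8 / 43.1
d = 6.19 mm

6.19 mm


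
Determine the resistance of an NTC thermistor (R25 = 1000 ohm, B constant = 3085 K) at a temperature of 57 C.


NTC thermistor equation: Rt = R25 * exp(B * (1/T - 1/T25)).
T in Kelvin: 330.15 K, T25 = 298.15 K
1/T - 1/T25 = 1/330.15 - 1/298.15 = -0.00032509
B * (1/T - 1/T25) = 3085 * -0.00032509 = -1.0029
Rt = 1000 * exp(-1.0029) = 366.8 ohm

366.8 ohm


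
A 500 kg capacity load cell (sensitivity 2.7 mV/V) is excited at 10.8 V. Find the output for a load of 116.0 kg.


Vout = rated_output * Vex * (load / capacity).
Vout = 2.7 * 10.8 * (116.0 / 500)
Vout = 2.7 * 10.8 * 0.232
Vout = 6.765 mV

6.765 mV


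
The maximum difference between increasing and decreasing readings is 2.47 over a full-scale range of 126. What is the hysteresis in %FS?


Hysteresis = (max difference / full scale) * 100%.
H = (2.47 / 126) * 100
H = 1.96 %FS

1.96 %FS


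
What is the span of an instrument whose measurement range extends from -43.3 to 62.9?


Span = upper range - lower range.
Span = 62.9 - (-43.3)
Span = 106.2

106.2


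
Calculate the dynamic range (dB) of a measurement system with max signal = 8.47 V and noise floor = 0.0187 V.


Dynamic range = 20 * log10(Vmax / Vnoise).
DR = 20 * log10(8.47 / 0.0187)
DR = 20 * log10(452.94)
DR = 53.12 dB

53.12 dB


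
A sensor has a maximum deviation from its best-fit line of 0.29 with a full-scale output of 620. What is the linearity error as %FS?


Linearity error = (max deviation / full scale) * 100%.
Linearity = (0.29 / 620) * 100
Linearity = 0.047 %FS

0.047 %FS


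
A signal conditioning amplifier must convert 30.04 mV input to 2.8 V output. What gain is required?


Gain = Vout / Vin (converting to same units).
G = 2.8 V / 30.04 mV
G = 2800.0 mV / 30.04 mV
G = 93.21

93.21


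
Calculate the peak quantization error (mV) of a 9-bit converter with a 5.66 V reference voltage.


The maximum quantization error is +/- LSB/2.
LSB = Vref / 2^n = 5.66 / 512 = 0.01105469 V
Max error = LSB / 2 = 0.01105469 / 2 = 0.00552734 V
Max error = 5.5273 mV

5.5273 mV


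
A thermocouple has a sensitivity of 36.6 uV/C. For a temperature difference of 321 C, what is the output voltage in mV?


The thermocouple output V = sensitivity * dT.
V = 36.6 uV/C * 321 C
V = 11748.6 uV
V = 11.749 mV

11.749 mV


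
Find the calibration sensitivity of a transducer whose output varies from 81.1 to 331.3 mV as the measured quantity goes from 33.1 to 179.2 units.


Sensitivity = (y2 - y1) / (x2 - x1).
S = (331.3 - 81.1) / (179.2 - 33.1)
S = 250.2 / 146.1
S = 1.7125 mV/unit

1.7125 mV/unit


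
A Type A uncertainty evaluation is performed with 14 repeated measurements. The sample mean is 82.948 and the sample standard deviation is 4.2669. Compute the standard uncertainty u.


The standard uncertainty for Type A evaluation is u = s / sqrt(n).
u = 4.2669 / sqrt(14)
u = 4.2669 / 3.7417
u = 1.1404

1.1404


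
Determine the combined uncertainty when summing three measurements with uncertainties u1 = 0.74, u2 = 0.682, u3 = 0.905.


For a sum of independent quantities, uc = sqrt(u1^2 + u2^2 + u3^2).
uc = sqrt(0.74^2 + 0.682^2 + 0.905^2)
uc = sqrt(0.5476 + 0.465124 + 0.819025)
uc = 1.3534

1.3534


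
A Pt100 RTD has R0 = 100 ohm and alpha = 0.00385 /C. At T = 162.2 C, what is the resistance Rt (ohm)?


The RTD equation: Rt = R0 * (1 + alpha * T).
Rt = 100 * (1 + 0.00385 * 162.2)
Rt = 100 * (1 + 0.62447)
Rt = 100 * 1.62447
Rt = 162.447 ohm

162.447 ohm


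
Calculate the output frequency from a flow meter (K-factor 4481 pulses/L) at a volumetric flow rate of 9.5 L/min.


Frequency = K * Q / 60 (converting L/min to L/s).
f = 4481 * 9.5 / 60
f = 42569.5 / 60
f = 709.49 Hz

709.49 Hz


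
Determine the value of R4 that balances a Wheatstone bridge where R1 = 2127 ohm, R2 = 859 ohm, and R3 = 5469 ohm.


At balance: R1*R4 = R2*R3, so R4 = R2*R3/R1.
R4 = 859 * 5469 / 2127
R4 = 4697871 / 2127
R4 = 2208.68 ohm

2208.68 ohm


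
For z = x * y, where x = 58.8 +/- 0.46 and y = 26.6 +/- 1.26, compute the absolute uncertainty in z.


For a product z = x*y, the relative uncertainty is:
uz/z = sqrt((ux/x)^2 + (uy/y)^2)
Relative uncertainties: ux/x = 0.46/58.8 = 0.007823
uy/y = 1.26/26.6 = 0.047368
z = 58.8 * 26.6 = 1564.1
uz = 1564.1 * sqrt(0.007823^2 + 0.047368^2) = 75.092

75.092


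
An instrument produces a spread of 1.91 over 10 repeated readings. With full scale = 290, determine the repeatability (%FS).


Repeatability = (spread / full scale) * 100%.
R = (1.91 / 290) * 100
R = 0.659 %FS

0.659 %FS


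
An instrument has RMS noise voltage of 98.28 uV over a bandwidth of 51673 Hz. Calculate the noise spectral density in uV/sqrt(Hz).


Noise spectral density = Vrms / sqrt(BW).
NSD = 98.28 / sqrt(51673)
NSD = 98.28 / 227.317
NSD = 0.4323 uV/sqrt(Hz)

0.4323 uV/sqrt(Hz)


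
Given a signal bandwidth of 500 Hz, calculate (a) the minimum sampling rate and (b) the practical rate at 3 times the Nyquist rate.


By Nyquist theorem, fs_min = 2 * fmax.
fs_min = 2 * 500 = 1000 Hz
Practical rate = 3 * fs_min = 3 * 1000 = 3000 Hz

fs_min = 1000 Hz, fs_practical = 3000 Hz


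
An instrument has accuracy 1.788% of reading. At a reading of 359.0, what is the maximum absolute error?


Absolute error = (accuracy% / 100) * reading.
Error = (1.788 / 100) * 359.0
Error = 0.01788 * 359.0
Error = 6.4189

6.4189


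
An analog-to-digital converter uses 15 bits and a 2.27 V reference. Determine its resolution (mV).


The resolution (LSB) of an ADC is Vref / 2^n.
LSB = 2.27 / 2^15
LSB = 2.27 / 32768
LSB = 6.927e-05 V = 0.0692749 mV

0.0692749 mV
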